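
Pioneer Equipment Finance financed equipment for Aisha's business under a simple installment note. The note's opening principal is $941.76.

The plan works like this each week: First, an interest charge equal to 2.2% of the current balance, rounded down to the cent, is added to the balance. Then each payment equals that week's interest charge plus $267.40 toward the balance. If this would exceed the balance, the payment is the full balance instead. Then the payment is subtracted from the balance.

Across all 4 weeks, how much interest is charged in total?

Week 1: $941.76 +$20.71 interest = $962.47; pay $288.11 → $674.36
Week 2: $674.36 +$14.83 interest = $689.19; pay $282.23 → $406.96
Week 3: $406.96 +$8.95 interest = $415.91; pay $276.35 → $139.56
Week 4: $139.56 +$3.07 interest = $142.63; pay $142.63 → $0.00
Total interest: $20.71 + $14.83 + $8.95 + $3.07 = $47.56

$47.56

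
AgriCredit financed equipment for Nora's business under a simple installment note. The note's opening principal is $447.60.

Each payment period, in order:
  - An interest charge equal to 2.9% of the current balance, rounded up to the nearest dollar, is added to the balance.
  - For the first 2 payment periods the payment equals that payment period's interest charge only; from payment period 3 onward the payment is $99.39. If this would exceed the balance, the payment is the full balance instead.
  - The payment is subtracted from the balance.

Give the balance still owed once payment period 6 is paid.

$88.04

# | Opening | Interest | Payment | End bal
1 | $447.60 | $13.00 | $13.00 | $447.60
2 | $447.60 | $13.00 | $13.00 | $447.60
3 | $447.60 | $13.00 | $99.39 | $361.21
4 | $361.21 | $11.00 | $99.39 | $272.82
5 | $272.82 | $8.00 | $99.39 | $181.43
6 | $181.43 | $6.00 | $99.39 | $88.04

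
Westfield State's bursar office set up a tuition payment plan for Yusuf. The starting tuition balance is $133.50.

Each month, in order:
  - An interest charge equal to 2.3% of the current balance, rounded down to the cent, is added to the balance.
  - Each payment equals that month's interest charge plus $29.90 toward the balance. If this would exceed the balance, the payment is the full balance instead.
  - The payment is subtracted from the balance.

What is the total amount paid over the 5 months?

$141.95

# | Opening | Interest | Payment | End bal
1 | $133.50 | $3.07 | $32.97 | $103.60
2 | $103.60 | $2.38 | $32.28 | $73.70
3 | $73.70 | $1.69 | $31.59 | $43.80
4 | $43.80 | $1.00 | $30.90 | $13.90
5 | $13.90 | $0.31 | $14.21 | $0.00
Total paid: $141.95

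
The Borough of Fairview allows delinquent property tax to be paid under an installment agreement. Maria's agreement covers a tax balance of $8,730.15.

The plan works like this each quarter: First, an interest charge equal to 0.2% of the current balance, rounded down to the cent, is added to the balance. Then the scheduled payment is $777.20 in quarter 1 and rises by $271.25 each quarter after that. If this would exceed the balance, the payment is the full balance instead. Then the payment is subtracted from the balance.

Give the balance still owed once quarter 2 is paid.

$6,937.90

Quarter 1: $8,730.15 +$17.46 interest = $8,747.61; pay $777.20 → $7,970.41
Quarter 2: $7,970.41 +$15.94 interest = $7,986.35; pay $1,048.45 → $6,937.90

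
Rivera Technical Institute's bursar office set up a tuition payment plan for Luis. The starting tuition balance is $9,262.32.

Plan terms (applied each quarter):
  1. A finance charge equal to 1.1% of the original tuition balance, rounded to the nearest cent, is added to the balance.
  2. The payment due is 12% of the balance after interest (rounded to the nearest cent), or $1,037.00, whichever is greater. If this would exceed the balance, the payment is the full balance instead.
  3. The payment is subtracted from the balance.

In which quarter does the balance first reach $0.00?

# | Opening | Interest | Payment | End bal
1 | $9,262.32 | $101.89 | $1,123.71 | $8,240.50
2 | $8,240.50 | $101.89 | $1,037.00 | $7,305.39
3 | $7,305.39 | $101.89 | $1,037.00 | $6,370.28
4 | $6,370.28 | $101.89 | $1,037.00 | $5,435.17
5 | $5,435.17 | $101.89 | $1,037.00 | $4,500.06
6 | $4,500.06 | $101.89 | $1,037.00 | $3,564.95
7 | $3,564.95 | $101.89 | $1,037.00 | $2,629.84
8 | $2,629.84 | $101.89 | $1,037.00 | $1,694.73
9 | $1,694.73 | $101.89 | $1,037.00 | $759.62
10 | $759.62 | $101.89 | $861.51 | $0.00
Balance reaches $0.00 in quarter 10.

10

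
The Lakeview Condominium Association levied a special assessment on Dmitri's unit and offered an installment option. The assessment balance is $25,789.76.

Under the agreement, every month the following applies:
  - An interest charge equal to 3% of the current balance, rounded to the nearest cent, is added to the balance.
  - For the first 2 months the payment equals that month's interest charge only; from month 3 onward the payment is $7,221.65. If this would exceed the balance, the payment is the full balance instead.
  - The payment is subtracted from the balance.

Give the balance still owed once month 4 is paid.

Month 1: $25,789.76 +$773.69 interest = $26,563.45; pay $773.69 → $25,789.76
Month 2: $25,789.76 +$773.69 interest = $26,563.45; pay $773.69 → $25,789.76
Month 3: $25,789.76 +$773.69 interest = $26,563.45; pay $7,221.65 → $19,341.80
Month 4: $19,341.80 +$580.25 interest = $19,922.05; pay $7,221.65 → $12,700.40

$12,700.40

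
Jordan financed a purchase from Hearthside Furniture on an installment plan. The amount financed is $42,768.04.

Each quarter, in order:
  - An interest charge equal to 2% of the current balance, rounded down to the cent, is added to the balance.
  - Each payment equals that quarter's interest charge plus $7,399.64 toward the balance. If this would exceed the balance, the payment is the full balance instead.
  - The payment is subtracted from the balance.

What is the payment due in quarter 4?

Quarter 1: $42,768.04 +$855.36 interest = $43,623.40; pay $8,255.00 → $35,368.40
Quarter 2: $35,368.40 +$707.36 interest = $36,075.76; pay $8,107.00 → $27,968.76
Quarter 3: $27,968.76 +$559.37 interest = $28,528.13; pay $7,959.01 → $20,569.12
Quarter 4: $20,569.12 +$411.38 interest = $20,980.50; pay $7,811.02 → $13,169.48

$7,811.02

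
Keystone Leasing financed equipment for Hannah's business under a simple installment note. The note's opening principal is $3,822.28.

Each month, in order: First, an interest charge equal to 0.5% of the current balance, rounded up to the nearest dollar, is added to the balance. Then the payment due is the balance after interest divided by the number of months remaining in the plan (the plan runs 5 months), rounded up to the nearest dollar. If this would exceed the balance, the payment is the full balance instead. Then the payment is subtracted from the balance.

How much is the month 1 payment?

# | Opening | Interest | Payment | End bal
1 | $3,822.28 | $20.00 | $769.00 | $3,073.28

$769.00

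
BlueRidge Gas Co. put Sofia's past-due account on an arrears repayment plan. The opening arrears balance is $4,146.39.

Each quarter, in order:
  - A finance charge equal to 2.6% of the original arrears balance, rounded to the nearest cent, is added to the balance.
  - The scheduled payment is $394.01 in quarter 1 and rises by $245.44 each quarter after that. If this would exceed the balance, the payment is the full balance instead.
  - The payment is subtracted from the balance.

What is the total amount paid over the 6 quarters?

Quarter 1: $4,146.39 +$107.81 interest = $4,254.20; pay $394.01 → $3,860.19
Quarter 2: $3,860.19 +$107.81 interest = $3,968.00; pay $639.45 → $3,328.55
Quarter 3: $3,328.55 +$107.81 interest = $3,436.36; pay $884.89 → $2,551.47
Quarter 4: $2,551.47 +$107.81 interest = $2,659.28; pay $1,130.33 → $1,528.95
Quarter 5: $1,528.95 +$107.81 interest = $1,636.76; pay $1,375.77 → $260.99
Quarter 6: $260.99 +$107.81 interest = $368.80; pay $368.80 → $0.00
Total paid: $4,793.25

$4,793.25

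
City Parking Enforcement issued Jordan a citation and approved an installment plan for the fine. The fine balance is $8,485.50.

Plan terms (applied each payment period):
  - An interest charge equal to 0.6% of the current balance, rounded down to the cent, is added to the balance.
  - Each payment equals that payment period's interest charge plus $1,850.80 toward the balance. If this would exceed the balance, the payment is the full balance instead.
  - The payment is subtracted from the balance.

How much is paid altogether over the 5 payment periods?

Payment period 1: opening $8,485.50; interest $50.91 → $8,536.41; payment $1,901.71; balance $6,634.70
Payment period 2: opening $6,634.70; interest $39.80 → $6,674.50; payment $1,890.60; balance $4,783.90
Payment period 3: opening $4,783.90; interest $28.70 → $4,812.60; payment $1,879.50; balance $2,933.10
Payment period 4: opening $2,933.10; interest $17.59 → $2,950.69; payment $1,868.39; balance $1,082.30
Payment period 5: opening $1,082.30; interest $6.49 → $1,088.79; payment $1,088.79; balance $0.00
Total paid: $8,628.99

$8,628.99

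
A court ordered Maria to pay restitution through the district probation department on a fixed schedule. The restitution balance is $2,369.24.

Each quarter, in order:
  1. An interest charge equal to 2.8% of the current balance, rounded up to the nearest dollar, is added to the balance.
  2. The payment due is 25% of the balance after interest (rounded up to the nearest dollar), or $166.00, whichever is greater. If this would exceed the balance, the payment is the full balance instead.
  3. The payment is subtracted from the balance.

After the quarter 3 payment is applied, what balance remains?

$1,085.24

Quarter 1: $2,369.24 +$67.00 interest = $2,436.24; pay $610.00 → $1,826.24
Quarter 2: $1,826.24 +$52.00 interest = $1,878.24; pay $470.00 → $1,408.24
Quarter 3: $1,408.24 +$40.00 interest = $1,448.24; pay $363.00 → $1,085.24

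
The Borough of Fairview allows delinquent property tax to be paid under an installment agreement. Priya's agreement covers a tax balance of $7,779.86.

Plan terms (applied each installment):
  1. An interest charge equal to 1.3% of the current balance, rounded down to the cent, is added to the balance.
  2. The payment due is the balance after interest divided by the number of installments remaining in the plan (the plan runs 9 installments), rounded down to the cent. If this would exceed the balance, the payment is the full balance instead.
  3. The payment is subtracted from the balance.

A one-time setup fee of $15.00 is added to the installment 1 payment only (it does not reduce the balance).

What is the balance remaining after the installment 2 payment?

# | Opening | Interest | Payment | Fee | End bal
1 | $7,779.86 | $101.13 | $875.66 | $15.00 | $7,005.33
2 | $7,005.33 | $91.06 | $887.04 | — | $6,209.35

$6,209.35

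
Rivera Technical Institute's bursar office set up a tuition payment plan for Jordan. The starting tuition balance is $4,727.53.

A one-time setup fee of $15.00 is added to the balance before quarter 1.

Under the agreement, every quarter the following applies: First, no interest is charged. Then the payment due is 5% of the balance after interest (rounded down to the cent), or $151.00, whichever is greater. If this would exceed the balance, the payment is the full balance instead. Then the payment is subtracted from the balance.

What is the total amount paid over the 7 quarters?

$1,430.62

Quarter 1: opening $4,742.53; payment $237.12; balance $4,505.41
Quarter 2: opening $4,505.41; payment $225.27; balance $4,280.14
Quarter 3: opening $4,280.14; payment $214.00; balance $4,066.14
Quarter 4: opening $4,066.14; payment $203.30; balance $3,862.84
Quarter 5: opening $3,862.84; payment $193.14; balance $3,669.70
Quarter 6: opening $3,669.70; payment $183.48; balance $3,486.22
Quarter 7: opening $3,486.22; payment $174.31; balance $3,311.91
Total paid: $1,430.62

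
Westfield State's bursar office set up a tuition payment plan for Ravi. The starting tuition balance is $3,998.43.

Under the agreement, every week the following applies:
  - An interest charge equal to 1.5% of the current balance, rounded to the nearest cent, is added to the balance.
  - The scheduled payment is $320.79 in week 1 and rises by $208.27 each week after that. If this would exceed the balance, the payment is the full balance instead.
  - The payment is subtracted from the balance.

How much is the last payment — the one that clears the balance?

$548.58

Week 1: opening $3,998.43; interest $59.98 → $4,058.41; payment $320.79; balance $3,737.62
Week 2: opening $3,737.62; interest $56.06 → $3,793.68; payment $529.06; balance $3,264.62
Week 3: opening $3,264.62; interest $48.97 → $3,313.59; payment $737.33; balance $2,576.26
Week 4: opening $2,576.26; interest $38.64 → $2,614.90; payment $945.60; balance $1,669.30
Week 5: opening $1,669.30; interest $25.04 → $1,694.34; payment $1,153.87; balance $540.47
Week 6: opening $540.47; interest $8.11 → $548.58; payment $548.58; balance $0.00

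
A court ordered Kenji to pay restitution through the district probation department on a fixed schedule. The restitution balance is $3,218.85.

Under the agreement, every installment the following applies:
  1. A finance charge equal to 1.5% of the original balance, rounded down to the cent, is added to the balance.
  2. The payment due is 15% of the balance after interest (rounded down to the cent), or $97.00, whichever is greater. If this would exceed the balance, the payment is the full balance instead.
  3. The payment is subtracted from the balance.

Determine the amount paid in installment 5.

# | Opening | Interest | Payment | End bal
1 | $3,218.85 | $48.28 | $490.06 | $2,777.07
2 | $2,777.07 | $48.28 | $423.80 | $2,401.55
3 | $2,401.55 | $48.28 | $367.47 | $2,082.36
4 | $2,082.36 | $48.28 | $319.59 | $1,811.05
5 | $1,811.05 | $48.28 | $278.89 | $1,580.44

$278.89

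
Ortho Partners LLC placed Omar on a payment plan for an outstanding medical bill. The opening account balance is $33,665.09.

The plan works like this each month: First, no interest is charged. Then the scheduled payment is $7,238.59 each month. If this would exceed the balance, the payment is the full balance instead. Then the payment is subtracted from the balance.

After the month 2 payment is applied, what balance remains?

$19,187.91

Month 1: opening $33,665.09; payment $7,238.59; balance $26,426.50
Month 2: opening $26,426.50; payment $7,238.59; balance $19,187.91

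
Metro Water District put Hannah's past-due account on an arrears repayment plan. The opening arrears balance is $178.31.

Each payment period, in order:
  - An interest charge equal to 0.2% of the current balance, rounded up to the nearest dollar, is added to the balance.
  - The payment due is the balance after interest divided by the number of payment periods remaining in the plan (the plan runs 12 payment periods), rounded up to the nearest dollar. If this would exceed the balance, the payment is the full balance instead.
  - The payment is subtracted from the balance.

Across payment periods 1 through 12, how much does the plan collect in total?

$190.31

# | Opening | Interest | Payment | End bal
1 | $178.31 | $1.00 | $15.00 | $164.31
2 | $164.31 | $1.00 | $16.00 | $149.31
3 | $149.31 | $1.00 | $16.00 | $134.31
4 | $134.31 | $1.00 | $16.00 | $119.31
5 | $119.31 | $1.00 | $16.00 | $104.31
6 | $104.31 | $1.00 | $16.00 | $89.31
7 | $89.31 | $1.00 | $16.00 | $74.31
8 | $74.31 | $1.00 | $16.00 | $59.31
9 | $59.31 | $1.00 | $16.00 | $44.31
10 | $44.31 | $1.00 | $16.00 | $29.31
11 | $29.31 | $1.00 | $16.00 | $14.31
12 | $14.31 | $1.00 | $15.31 | $0.00
Total paid: $190.31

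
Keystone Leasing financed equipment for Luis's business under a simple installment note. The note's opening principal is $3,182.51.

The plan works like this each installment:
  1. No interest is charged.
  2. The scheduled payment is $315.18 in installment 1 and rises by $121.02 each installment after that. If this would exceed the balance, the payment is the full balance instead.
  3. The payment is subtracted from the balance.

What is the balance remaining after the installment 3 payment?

Installment 1: opening $3,182.51; payment $315.18; balance $2,867.33
Installment 2: opening $2,867.33; payment $436.20; balance $2,431.13
Installment 3: opening $2,431.13; payment $557.22; balance $1,873.91

$1,873.91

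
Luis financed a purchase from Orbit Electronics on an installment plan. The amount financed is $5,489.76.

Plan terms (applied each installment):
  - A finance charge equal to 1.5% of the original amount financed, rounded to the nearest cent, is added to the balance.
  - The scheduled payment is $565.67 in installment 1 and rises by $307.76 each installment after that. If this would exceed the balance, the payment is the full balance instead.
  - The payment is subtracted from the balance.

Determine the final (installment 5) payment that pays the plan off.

Installment 1: $5,489.76 +$82.35 interest = $5,572.11; pay $565.67 → $5,006.44
Installment 2: $5,006.44 +$82.35 interest = $5,088.79; pay $873.43 → $4,215.36
Installment 3: $4,215.36 +$82.35 interest = $4,297.71; pay $1,181.19 → $3,116.52
Installment 4: $3,116.52 +$82.35 interest = $3,198.87; pay $1,488.95 → $1,709.92
Installment 5: $1,709.92 +$82.35 interest = $1,792.27; pay $1,792.27 → $0.00

$1,792.27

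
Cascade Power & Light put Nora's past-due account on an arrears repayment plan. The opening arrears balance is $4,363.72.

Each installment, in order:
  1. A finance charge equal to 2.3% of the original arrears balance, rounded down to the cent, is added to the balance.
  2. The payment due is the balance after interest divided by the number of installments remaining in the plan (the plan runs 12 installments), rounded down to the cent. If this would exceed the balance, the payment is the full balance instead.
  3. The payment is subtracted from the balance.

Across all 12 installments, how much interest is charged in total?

$1,204.32

Installment 1: opening $4,363.72; interest $100.36 → $4,464.08; payment $372.00; balance $4,092.08
Installment 2: opening $4,092.08; interest $100.36 → $4,192.44; payment $381.13; balance $3,811.31
Installment 3: opening $3,811.31; interest $100.36 → $3,911.67; payment $391.16; balance $3,520.51
Installment 4: opening $3,520.51; interest $100.36 → $3,620.87; payment $402.31; balance $3,218.56
Installment 5: opening $3,218.56; interest $100.36 → $3,318.92; payment $414.86; balance $2,904.06
Installment 6: opening $2,904.06; interest $100.36 → $3,004.42; payment $429.20; balance $2,575.22
Installment 7: opening $2,575.22; interest $100.36 → $2,675.58; payment $445.93; balance $2,229.65
Installment 8: opening $2,229.65; interest $100.36 → $2,330.01; payment $466.00; balance $1,864.01
Installment 9: opening $1,864.01; interest $100.36 → $1,964.37; payment $491.09; balance $1,473.28
Installment 10: opening $1,473.28; interest $100.36 → $1,573.64; payment $524.54; balance $1,049.10
Installment 11: opening $1,049.10; interest $100.36 → $1,149.46; payment $574.73; balance $574.73
Installment 12: opening $574.73; interest $100.36 → $675.09; payment $675.09; balance $0.00
Total interest: $100.36 + $100.36 + $100.36 + $100.36 + $100.36 + $100.36 + $100.36 + $100.36 + $100.36 + $100.36 + $100.36 + $100.36 = $1,204.32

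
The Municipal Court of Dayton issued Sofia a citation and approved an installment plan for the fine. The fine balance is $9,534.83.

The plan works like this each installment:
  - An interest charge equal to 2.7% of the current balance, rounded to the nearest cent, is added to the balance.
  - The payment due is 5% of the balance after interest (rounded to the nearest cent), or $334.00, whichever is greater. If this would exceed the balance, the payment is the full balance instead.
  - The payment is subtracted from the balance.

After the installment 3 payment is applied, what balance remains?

Installment 1: opening $9,534.83; interest $257.44 → $9,792.27; payment $489.61; balance $9,302.66
Installment 2: opening $9,302.66; interest $251.17 → $9,553.83; payment $477.69; balance $9,076.14
Installment 3: opening $9,076.14; interest $245.06 → $9,321.20; payment $466.06; balance $8,855.14

$8,855.14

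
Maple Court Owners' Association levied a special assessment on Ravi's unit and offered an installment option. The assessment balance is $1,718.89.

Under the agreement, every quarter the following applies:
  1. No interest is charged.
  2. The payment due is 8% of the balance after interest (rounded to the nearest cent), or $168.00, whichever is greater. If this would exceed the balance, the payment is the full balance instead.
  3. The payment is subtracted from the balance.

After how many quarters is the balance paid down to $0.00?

11

Quarter 1: $1,718.89 − $168.00 → $1,550.89
Quarter 2: $1,550.89 − $168.00 → $1,382.89
Quarter 3: $1,382.89 − $168.00 → $1,214.89
Quarter 4: $1,214.89 − $168.00 → $1,046.89
Quarter 5: $1,046.89 − $168.00 → $878.89
Quarter 6: $878.89 − $168.00 → $710.89
Quarter 7: $710.89 − $168.00 → $542.89
Quarter 8: $542.89 − $168.00 → $374.89
Quarter 9: $374.89 − $168.00 → $206.89
Quarter 10: $206.89 − $168.00 → $38.89
Quarter 11: $38.89 − $38.89 → $0.00
Balance reaches $0.00 in quarter 11.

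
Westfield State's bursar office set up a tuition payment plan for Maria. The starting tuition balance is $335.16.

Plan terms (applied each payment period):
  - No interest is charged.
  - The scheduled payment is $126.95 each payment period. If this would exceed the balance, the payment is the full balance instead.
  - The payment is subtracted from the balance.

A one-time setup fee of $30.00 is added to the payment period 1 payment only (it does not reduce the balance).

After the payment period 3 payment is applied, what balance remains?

# | Opening | Payment | Fee | End bal
1 | $335.16 | $126.95 | $30.00 | $208.21
2 | $208.21 | $126.95 | — | $81.26
3 | $81.26 | $81.26 | — | $0.00

$0.00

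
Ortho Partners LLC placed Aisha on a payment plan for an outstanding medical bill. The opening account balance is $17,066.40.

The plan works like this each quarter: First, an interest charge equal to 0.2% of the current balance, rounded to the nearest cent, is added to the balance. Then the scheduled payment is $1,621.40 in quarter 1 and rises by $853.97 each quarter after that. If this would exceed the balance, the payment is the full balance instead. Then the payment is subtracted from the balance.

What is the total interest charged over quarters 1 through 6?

Quarter 1: $17,066.40 +$34.13 interest = $17,100.53; pay $1,621.40 → $15,479.13
Quarter 2: $15,479.13 +$30.96 interest = $15,510.09; pay $2,475.37 → $13,034.72
Quarter 3: $13,034.72 +$26.07 interest = $13,060.79; pay $3,329.34 → $9,731.45
Quarter 4: $9,731.45 +$19.46 interest = $9,750.91; pay $4,183.31 → $5,567.60
Quarter 5: $5,567.60 +$11.14 interest = $5,578.74; pay $5,037.28 → $541.46
Quarter 6: $541.46 +$1.08 interest = $542.54; pay $542.54 → $0.00
Total interest: $34.13 + $30.96 + $26.07 + $19.46 + $11.14 + $1.08 = $122.84

$122.84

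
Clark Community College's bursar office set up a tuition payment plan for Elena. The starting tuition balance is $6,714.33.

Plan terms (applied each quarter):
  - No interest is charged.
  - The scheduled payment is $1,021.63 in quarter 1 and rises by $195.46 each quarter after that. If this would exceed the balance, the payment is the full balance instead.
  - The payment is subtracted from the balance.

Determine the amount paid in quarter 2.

$1,217.09

Quarter 1: $6,714.33 − $1,021.63 → $5,692.70
Quarter 2: $5,692.70 − $1,217.09 → $4,475.61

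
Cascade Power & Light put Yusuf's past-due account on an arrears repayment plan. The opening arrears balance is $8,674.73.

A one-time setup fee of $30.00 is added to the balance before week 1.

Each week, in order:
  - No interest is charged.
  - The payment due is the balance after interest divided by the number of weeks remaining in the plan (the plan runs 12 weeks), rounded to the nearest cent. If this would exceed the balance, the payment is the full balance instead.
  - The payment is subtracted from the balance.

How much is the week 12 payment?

Week 1: $8,704.73 − $725.39 → $7,979.34
Week 2: $7,979.34 − $725.39 → $7,253.95
Week 3: $7,253.95 − $725.40 → $6,528.55
Week 4: $6,528.55 − $725.39 → $5,803.16
Week 5: $5,803.16 − $725.40 → $5,077.76
Week 6: $5,077.76 − $725.39 → $4,352.37
Week 7: $4,352.37 − $725.40 → $3,626.97
Week 8: $3,626.97 − $725.39 → $2,901.58
Week 9: $2,901.58 − $725.40 → $2,176.18
Week 10: $2,176.18 − $725.39 → $1,450.79
Week 11: $1,450.79 − $725.40 → $725.39
Week 12: $725.39 − $725.39 → $0.00

$725.39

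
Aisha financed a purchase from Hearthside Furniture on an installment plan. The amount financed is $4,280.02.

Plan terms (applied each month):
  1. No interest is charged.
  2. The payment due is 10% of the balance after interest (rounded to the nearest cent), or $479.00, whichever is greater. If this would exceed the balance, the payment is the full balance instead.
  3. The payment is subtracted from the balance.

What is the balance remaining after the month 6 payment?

$1,406.02

# | Opening | Payment | End bal
1 | $4,280.02 | $479.00 | $3,801.02
2 | $3,801.02 | $479.00 | $3,322.02
3 | $3,322.02 | $479.00 | $2,843.02
4 | $2,843.02 | $479.00 | $2,364.02
5 | $2,364.02 | $479.00 | $1,885.02
6 | $1,885.02 | $479.00 | $1,406.02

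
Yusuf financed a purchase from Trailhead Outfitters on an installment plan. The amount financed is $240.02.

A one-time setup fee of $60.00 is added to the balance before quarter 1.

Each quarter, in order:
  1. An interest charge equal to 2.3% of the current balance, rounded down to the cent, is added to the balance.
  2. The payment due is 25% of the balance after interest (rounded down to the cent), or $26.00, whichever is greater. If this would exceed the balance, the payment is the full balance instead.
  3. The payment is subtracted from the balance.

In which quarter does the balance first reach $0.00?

9

Quarter 1: opening $300.02; interest $6.90 → $306.92; payment $76.73; balance $230.19
Quarter 2: opening $230.19; interest $5.29 → $235.48; payment $58.87; balance $176.61
Quarter 3: opening $176.61; interest $4.06 → $180.67; payment $45.16; balance $135.51
Quarter 4: opening $135.51; interest $3.11 → $138.62; payment $34.65; balance $103.97
Quarter 5: opening $103.97; interest $2.39 → $106.36; payment $26.59; balance $79.77
Quarter 6: opening $79.77; interest $1.83 → $81.60; payment $26.00; balance $55.60
Quarter 7: opening $55.60; interest $1.27 → $56.87; payment $26.00; balance $30.87
Quarter 8: opening $30.87; interest $0.71 → $31.58; payment $26.00; balance $5.58
Quarter 9: opening $5.58; interest $0.12 → $5.70; payment $5.70; balance $0.00
Balance reaches $0.00 in quarter 9.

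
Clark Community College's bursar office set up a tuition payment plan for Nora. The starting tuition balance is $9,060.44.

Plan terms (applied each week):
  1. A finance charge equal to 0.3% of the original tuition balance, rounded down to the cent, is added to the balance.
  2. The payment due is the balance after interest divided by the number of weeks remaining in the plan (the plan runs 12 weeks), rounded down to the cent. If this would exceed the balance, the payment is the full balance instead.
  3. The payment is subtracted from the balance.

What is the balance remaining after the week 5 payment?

Week 1: opening $9,060.44; interest $27.18 → $9,087.62; payment $757.30; balance $8,330.32
Week 2: opening $8,330.32; interest $27.18 → $8,357.50; payment $759.77; balance $7,597.73
Week 3: opening $7,597.73; interest $27.18 → $7,624.91; payment $762.49; balance $6,862.42
Week 4: opening $6,862.42; interest $27.18 → $6,889.60; payment $765.51; balance $6,124.09
Week 5: opening $6,124.09; interest $27.18 → $6,151.27; payment $768.90; balance $5,382.37

$5,382.37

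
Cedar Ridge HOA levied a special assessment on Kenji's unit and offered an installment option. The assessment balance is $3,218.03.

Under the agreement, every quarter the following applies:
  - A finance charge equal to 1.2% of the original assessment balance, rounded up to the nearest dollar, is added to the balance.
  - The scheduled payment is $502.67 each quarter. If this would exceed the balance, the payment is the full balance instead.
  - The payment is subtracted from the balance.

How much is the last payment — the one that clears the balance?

$475.01

Quarter 1: $3,218.03 +$39.00 interest = $3,257.03; pay $502.67 → $2,754.36
Quarter 2: $2,754.36 +$39.00 interest = $2,793.36; pay $502.67 → $2,290.69
Quarter 3: $2,290.69 +$39.00 interest = $2,329.69; pay $502.67 → $1,827.02
Quarter 4: $1,827.02 +$39.00 interest = $1,866.02; pay $502.67 → $1,363.35
Quarter 5: $1,363.35 +$39.00 interest = $1,402.35; pay $502.67 → $899.68
Quarter 6: $899.68 +$39.00 interest = $938.68; pay $502.67 → $436.01
Quarter 7: $436.01 +$39.00 interest = $475.01; pay $475.01 → $0.00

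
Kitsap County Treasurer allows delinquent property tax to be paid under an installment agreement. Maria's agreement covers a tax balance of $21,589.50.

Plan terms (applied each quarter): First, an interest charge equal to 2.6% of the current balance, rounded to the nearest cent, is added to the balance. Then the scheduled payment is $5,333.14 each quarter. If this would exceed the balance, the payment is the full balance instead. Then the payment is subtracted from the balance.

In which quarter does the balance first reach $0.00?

# | Opening | Interest | Payment | End bal
1 | $21,589.50 | $561.33 | $5,333.14 | $16,817.69
2 | $16,817.69 | $437.26 | $5,333.14 | $11,921.81
3 | $11,921.81 | $309.97 | $5,333.14 | $6,898.64
4 | $6,898.64 | $179.36 | $5,333.14 | $1,744.86
5 | $1,744.86 | $45.37 | $1,790.23 | $0.00
Balance reaches $0.00 in quarter 5.

5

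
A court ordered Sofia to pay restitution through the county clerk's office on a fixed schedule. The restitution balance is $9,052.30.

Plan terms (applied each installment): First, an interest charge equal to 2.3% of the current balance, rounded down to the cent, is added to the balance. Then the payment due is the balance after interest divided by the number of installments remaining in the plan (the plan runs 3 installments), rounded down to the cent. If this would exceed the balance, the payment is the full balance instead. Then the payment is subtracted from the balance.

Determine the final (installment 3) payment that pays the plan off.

$3,230.46

# | Opening | Interest | Payment | End bal
1 | $9,052.30 | $208.20 | $3,086.83 | $6,173.67
2 | $6,173.67 | $141.99 | $3,157.83 | $3,157.83
3 | $3,157.83 | $72.63 | $3,230.46 | $0.00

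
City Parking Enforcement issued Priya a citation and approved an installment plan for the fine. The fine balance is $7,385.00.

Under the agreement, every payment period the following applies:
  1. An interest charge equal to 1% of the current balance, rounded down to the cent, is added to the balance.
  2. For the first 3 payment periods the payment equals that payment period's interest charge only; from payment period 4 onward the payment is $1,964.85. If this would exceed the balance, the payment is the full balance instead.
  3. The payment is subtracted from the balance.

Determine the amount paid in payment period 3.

$73.85

Payment period 1: opening $7,385.00; interest $73.85 → $7,458.85; payment $73.85; balance $7,385.00
Payment period 2: opening $7,385.00; interest $73.85 → $7,458.85; payment $73.85; balance $7,385.00
Payment period 3: opening $7,385.00; interest $73.85 → $7,458.85; payment $73.85; balance $7,385.00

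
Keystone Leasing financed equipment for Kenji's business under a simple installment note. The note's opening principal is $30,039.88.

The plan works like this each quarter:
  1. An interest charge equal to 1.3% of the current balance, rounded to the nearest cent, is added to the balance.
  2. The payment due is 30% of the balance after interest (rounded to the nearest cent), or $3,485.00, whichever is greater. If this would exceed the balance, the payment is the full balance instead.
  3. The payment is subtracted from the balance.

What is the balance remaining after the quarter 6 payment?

Quarter 1: opening $30,039.88; interest $390.52 → $30,430.40; payment $9,129.12; balance $21,301.28
Quarter 2: opening $21,301.28; interest $276.92 → $21,578.20; payment $6,473.46; balance $15,104.74
Quarter 3: opening $15,104.74; interest $196.36 → $15,301.10; payment $4,590.33; balance $10,710.77
Quarter 4: opening $10,710.77; interest $139.24 → $10,850.01; payment $3,485.00; balance $7,365.01
Quarter 5: opening $7,365.01; interest $95.75 → $7,460.76; payment $3,485.00; balance $3,975.76
Quarter 6: opening $3,975.76; interest $51.68 → $4,027.44; payment $3,485.00; balance $542.44

$542.44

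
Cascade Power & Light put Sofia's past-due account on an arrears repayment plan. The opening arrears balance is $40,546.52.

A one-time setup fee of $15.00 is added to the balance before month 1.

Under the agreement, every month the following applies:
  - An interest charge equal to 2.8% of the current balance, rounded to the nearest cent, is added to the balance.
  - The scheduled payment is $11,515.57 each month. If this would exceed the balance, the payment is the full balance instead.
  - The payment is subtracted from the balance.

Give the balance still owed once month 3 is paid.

Month 1: opening $40,561.52; interest $1,135.72 → $41,697.24; payment $11,515.57; balance $30,181.67
Month 2: opening $30,181.67; interest $845.09 → $31,026.76; payment $11,515.57; balance $19,511.19
Month 3: opening $19,511.19; interest $546.31 → $20,057.50; payment $11,515.57; balance $8,541.93

$8,541.93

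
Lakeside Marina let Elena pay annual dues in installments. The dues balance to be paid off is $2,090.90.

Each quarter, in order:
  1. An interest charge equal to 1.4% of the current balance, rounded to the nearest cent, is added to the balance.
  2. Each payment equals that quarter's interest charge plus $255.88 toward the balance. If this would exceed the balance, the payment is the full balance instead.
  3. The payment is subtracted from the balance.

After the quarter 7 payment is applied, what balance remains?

Quarter 1: $2,090.90 +$29.27 interest = $2,120.17; pay $285.15 → $1,835.02
Quarter 2: $1,835.02 +$25.69 interest = $1,860.71; pay $281.57 → $1,579.14
Quarter 3: $1,579.14 +$22.11 interest = $1,601.25; pay $277.99 → $1,323.26
Quarter 4: $1,323.26 +$18.53 interest = $1,341.79; pay $274.41 → $1,067.38
Quarter 5: $1,067.38 +$14.94 interest = $1,082.32; pay $270.82 → $811.50
Quarter 6: $811.50 +$11.36 interest = $822.86; pay $267.24 → $555.62
Quarter 7: $555.62 +$7.78 interest = $563.40; pay $263.66 → $299.74

$299.74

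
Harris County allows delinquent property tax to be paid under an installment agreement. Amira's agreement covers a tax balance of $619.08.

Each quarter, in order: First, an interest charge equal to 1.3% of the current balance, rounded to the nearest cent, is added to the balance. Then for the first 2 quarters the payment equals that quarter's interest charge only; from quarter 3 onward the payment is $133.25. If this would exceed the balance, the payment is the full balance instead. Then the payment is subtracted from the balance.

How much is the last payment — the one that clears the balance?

$109.83

Quarter 1: opening $619.08; interest $8.05 → $627.13; payment $8.05; balance $619.08
Quarter 2: opening $619.08; interest $8.05 → $627.13; payment $8.05; balance $619.08
Quarter 3: opening $619.08; interest $8.05 → $627.13; payment $133.25; balance $493.88
Quarter 4: opening $493.88; interest $6.42 → $500.30; payment $133.25; balance $367.05
Quarter 5: opening $367.05; interest $4.77 → $371.82; payment $133.25; balance $238.57
Quarter 6: opening $238.57; interest $3.10 → $241.67; payment $133.25; balance $108.42
Quarter 7: opening $108.42; interest $1.41 → $109.83; payment $109.83; balance $0.00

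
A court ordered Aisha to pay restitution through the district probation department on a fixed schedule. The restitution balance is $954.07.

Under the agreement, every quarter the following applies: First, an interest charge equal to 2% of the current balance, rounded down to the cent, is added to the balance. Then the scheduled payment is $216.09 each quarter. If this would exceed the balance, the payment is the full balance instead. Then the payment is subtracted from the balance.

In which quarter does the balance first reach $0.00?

5

# | Opening | Interest | Payment | End bal
1 | $954.07 | $19.08 | $216.09 | $757.06
2 | $757.06 | $15.14 | $216.09 | $556.11
3 | $556.11 | $11.12 | $216.09 | $351.14
4 | $351.14 | $7.02 | $216.09 | $142.07
5 | $142.07 | $2.84 | $144.91 | $0.00
Balance reaches $0.00 in quarter 5.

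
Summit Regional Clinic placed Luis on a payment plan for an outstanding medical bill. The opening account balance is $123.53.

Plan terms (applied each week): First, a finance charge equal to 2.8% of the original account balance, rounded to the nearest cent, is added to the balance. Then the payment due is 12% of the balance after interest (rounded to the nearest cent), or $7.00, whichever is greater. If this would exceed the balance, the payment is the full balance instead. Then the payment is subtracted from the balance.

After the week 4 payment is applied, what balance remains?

$84.23

Week 1: $123.53 +$3.46 interest = $126.99; pay $15.24 → $111.75
Week 2: $111.75 +$3.46 interest = $115.21; pay $13.83 → $101.38
Week 3: $101.38 +$3.46 interest = $104.84; pay $12.58 → $92.26
Week 4: $92.26 +$3.46 interest = $95.72; pay $11.49 → $84.23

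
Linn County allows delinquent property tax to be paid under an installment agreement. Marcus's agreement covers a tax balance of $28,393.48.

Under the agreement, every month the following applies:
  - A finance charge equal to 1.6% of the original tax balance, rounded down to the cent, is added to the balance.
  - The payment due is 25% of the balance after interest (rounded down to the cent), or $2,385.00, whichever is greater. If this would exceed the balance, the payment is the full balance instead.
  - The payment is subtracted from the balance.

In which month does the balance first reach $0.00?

# | Opening | Interest | Payment | End bal
1 | $28,393.48 | $454.29 | $7,211.94 | $21,635.83
2 | $21,635.83 | $454.29 | $5,522.53 | $16,567.59
3 | $16,567.59 | $454.29 | $4,255.47 | $12,766.41
4 | $12,766.41 | $454.29 | $3,305.17 | $9,915.53
5 | $9,915.53 | $454.29 | $2,592.45 | $7,777.37
6 | $7,777.37 | $454.29 | $2,385.00 | $5,846.66
7 | $5,846.66 | $454.29 | $2,385.00 | $3,915.95
8 | $3,915.95 | $454.29 | $2,385.00 | $1,985.24
9 | $1,985.24 | $454.29 | $2,385.00 | $54.53
10 | $54.53 | $454.29 | $508.82 | $0.00
Balance reaches $0.00 in month 10.

10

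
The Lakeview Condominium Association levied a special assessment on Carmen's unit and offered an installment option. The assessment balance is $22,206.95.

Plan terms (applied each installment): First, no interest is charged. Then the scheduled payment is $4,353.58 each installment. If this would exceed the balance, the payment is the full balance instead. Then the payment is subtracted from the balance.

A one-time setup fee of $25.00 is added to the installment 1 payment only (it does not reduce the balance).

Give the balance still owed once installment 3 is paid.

# | Opening | Payment | Fee | End bal
1 | $22,206.95 | $4,353.58 | $25.00 | $17,853.37
2 | $17,853.37 | $4,353.58 | — | $13,499.79
3 | $13,499.79 | $4,353.58 | — | $9,146.21

$9,146.21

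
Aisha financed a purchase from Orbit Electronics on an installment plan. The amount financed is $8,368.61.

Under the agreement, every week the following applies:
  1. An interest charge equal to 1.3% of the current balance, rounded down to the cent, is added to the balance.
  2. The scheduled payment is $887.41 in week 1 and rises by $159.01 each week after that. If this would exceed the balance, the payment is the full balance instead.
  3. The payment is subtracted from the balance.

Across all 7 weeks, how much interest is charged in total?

$470.98

# | Opening | Interest | Payment | End bal
1 | $8,368.61 | $108.79 | $887.41 | $7,589.99
2 | $7,589.99 | $98.66 | $1,046.42 | $6,642.23
3 | $6,642.23 | $86.34 | $1,205.43 | $5,523.14
4 | $5,523.14 | $71.80 | $1,364.44 | $4,230.50
5 | $4,230.50 | $54.99 | $1,523.45 | $2,762.04
6 | $2,762.04 | $35.90 | $1,682.46 | $1,115.48
7 | $1,115.48 | $14.50 | $1,129.98 | $0.00
Total interest: $108.79 + $98.66 + $86.34 + $71.80 + $54.99 + $35.90 + $14.50 = $470.98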